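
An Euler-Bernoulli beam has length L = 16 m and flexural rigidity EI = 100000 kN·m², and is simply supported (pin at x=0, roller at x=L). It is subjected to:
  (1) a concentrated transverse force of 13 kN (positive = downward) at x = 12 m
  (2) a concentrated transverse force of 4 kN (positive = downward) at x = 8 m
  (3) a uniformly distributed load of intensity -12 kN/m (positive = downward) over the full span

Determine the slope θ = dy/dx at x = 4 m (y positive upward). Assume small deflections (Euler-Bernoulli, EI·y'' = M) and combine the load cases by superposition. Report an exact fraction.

Load 1 — point force P=13 kN at a=12 m (b=L-a=4):
  θ_1 = -Pb(L²-b²-3x²)/(6LEI)  [x≤a] = -13·4·(16²-4²-3·4²)/(6·16·100000) = -13/12500 rad
Load 2 — point force P=4 kN at a=8 m (b=L-a=8):
  θ_2 = -Pb(L²-b²-3x²)/(6LEI)  [x≤a] = -4·8·(16²-8²-3·4²)/(6·16·100000) = -3/6250 rad
Load 3 — uniform load w=-12 kN/m over full span:
  θ_3 = -w(L³-6Lx²+4x³)/(24EI) = -(-12)·(16³-6·16·4²+4·4³)/(24·100000) = 44/3125 rad
Superposition: θ = Σ θ_i = 157/12500 rad ≈ 0.012560 rad

θ(4) = 157/12500 rad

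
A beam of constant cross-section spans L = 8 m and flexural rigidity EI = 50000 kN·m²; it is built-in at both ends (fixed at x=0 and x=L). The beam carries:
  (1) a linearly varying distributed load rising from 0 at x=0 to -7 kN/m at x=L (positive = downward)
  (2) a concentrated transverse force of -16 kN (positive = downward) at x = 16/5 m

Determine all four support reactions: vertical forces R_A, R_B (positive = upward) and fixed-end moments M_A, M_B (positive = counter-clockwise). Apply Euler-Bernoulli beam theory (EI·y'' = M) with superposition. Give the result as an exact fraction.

R_A = -2346/125 kN, M_A = -12512/375 kN·m, R_B = -3154/125 kN, M_B = 4336/125 kN·m

Load 1 — triangular load w₀=-7 kN/m (0→w₀ over full span):
  R_A = 3w₀L/20 = 3·(-7)·8/20 = -42/5 kN
  M_A = w₀L²/30 = (-7)·8²/30 = -224/15 kN·m
  R_B = 7w₀L/20 = 7·(-7)·8/20 = -98/5 kN
  M_B = -w₀L²/20 = -(-7)·8²/20 = 112/5 kN·m
Load 2 — point force P=-16 kN at a=16/5 m (b=L-a=24/5):
  R_A = Pb²(3a+b)/L³ = (-16)·(24/5)²·(3·(16/5)+(24/5))/8³ = -1296/125 kN
  M_A = Pab²/L² = (-16)·(16/5)·(24/5)²/8² = -2304/125 kN·m
  R_B = Pa²(a+3b)/L³ = (-16)·(16/5)²·((16/5)+3·(24/5))/8³ = -704/125 kN
  M_B = -Pa²b/L² = -(-16)·(16/5)²·(24/5)/8² = 1536/125 kN·m
Superposition: R_A = -2346/125 kN, M_A = -12512/375 kN·m, R_B = -3154/125 kN, M_B = 4336/125 kN·m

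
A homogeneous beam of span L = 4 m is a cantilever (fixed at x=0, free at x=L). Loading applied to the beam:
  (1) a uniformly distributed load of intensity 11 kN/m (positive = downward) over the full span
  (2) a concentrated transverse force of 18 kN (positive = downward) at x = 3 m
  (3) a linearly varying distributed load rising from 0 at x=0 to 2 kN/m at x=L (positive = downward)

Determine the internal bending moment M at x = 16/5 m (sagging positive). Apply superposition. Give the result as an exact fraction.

M(16/5) = -1544/375 kN·m

Load 1 — uniform load w=11 kN/m over full span:
  M_1 = -w(L-x)²/2 = -11·(4-(16/5))²/2 = -88/25 kN·m
Load 2 — point force P=18 kN at a=3 m (b=L-a=1):
  M_2 = 0  [x>a] = 0 kN·m
Load 3 — triangular load w₀=2 kN/m (0→w₀ over full span):
  M_3 = w₀Lx/2 - w₀L²/3 - w₀x³/(6L) = 2·4·(16/5)/2 - 2·4²/3 - 2·(16/5)³/(6·4) = -224/375 kN·m
Superposition: M = Σ M_i = -1544/375 kN·m ≈ -4.117333 kN·m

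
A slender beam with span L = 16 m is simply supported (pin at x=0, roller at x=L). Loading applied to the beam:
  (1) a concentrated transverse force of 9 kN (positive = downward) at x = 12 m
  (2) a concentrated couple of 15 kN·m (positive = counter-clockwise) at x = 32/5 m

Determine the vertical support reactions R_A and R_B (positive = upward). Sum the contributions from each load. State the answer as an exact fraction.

Load 1 — point force P=9 kN at a=12 m (b=L-a=4):
  R_A = Pb/L = 9·4/16 = 9/4 kN
  R_B = Pa/L = 9·12/16 = 27/4 kN
Load 2 — applied couple M₀=15 kN·m at a=32/5 m (b=L-a=48/5):
  R_A = M₀/L = 15/16 kN
  R_B = -M₀/L = -15/16 kN
Superposition: R_A = 51/16 kN, R_B = 93/16 kN

R_A = 51/16 kN, R_B = 93/16 kN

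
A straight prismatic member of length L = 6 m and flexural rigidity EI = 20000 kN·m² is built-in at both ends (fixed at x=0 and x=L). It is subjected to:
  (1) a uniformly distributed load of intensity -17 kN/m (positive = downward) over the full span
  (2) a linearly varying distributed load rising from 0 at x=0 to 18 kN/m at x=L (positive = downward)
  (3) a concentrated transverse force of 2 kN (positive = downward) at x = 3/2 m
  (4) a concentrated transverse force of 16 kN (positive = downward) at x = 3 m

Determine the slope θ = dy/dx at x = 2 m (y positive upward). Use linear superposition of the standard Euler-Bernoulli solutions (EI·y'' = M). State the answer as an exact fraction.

Load 1 — uniform load w=-17 kN/m over full span:
  θ_1 = -wx(L-x)(L-2x)/(12EI) = -(-17)·2·(6-2)·(6-2·2)/(12·20000) = 17/15000 rad
Load 2 — triangular load w₀=18 kN/m (0→w₀ over full span):
  θ_2 = -w₀(2x(L-x)(L-2x)(x+2L)+x²(L-x)²)/(120LEI) = -18·(2·2·(6-2)·(6-2·2)·(2+2·6)+2²·(6-2)²)/(120·6·20000) = -2/3125 rad
Load 3 — point force P=2 kN at a=3/2 m (b=L-a=9/2):
  θ_3 = Pa²(L-x)(2bL-(3b+a)(L-x))/(2L³EI)  [x>a] = 2·(3/2)²·(6-2)·(2·(9/2)·6-(3·(9/2)+(3/2))·(6-2))/(2·6³·20000) = -1/80000 rad
Load 4 — point force P=16 kN at a=3 m (b=L-a=3):
  θ_4 = -Pb²x(2aL-(3a+b)x)/(2L³EI)  [x≤a] = -16·3²·2·(2·3·6-(3·3+3)·2)/(2·6³·20000) = -1/2500 rad
Superposition: θ = Σ θ_i = 97/1200000 rad ≈ 0.000081 rad

θ(2) = 97/1200000 rad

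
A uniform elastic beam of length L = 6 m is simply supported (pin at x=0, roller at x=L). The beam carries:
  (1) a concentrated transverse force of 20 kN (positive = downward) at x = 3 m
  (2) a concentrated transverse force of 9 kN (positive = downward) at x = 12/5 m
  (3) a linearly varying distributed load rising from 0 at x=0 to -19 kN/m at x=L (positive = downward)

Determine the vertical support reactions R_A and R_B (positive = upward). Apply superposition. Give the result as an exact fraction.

R_A = -18/5 kN, R_B = -122/5 kN

Load 1 — point force P=20 kN at a=3 m (b=L-a=3):
  R_A = Pb/L = 20·3/6 = 10 kN
  R_B = Pa/L = 20·3/6 = 10 kN
Load 2 — point force P=9 kN at a=12/5 m (b=L-a=18/5):
  R_A = Pb/L = 9·(18/5)/6 = 27/5 kN
  R_B = Pa/L = 9·(12/5)/6 = 18/5 kN
Load 3 — triangular load w₀=-19 kN/m (0→w₀ over full span):
  R_A = w₀L/6 = (-19)·6/6 = -19 kN
  R_B = w₀L/3 = (-19)·6/3 = -38 kN
Superposition: R_A = -18/5 kN, R_B = -122/5 kN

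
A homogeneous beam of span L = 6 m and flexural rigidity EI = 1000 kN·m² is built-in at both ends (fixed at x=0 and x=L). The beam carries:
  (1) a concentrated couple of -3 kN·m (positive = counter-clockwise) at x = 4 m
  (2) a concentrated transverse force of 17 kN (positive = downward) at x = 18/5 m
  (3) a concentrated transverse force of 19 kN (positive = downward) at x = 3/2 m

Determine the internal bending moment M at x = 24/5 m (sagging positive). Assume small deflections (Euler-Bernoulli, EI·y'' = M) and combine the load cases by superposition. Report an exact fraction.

Load 1 — applied couple M₀=-3 kN·m at a=4 m (b=L-a=2):
  M_1 = R_Ax - M_A - M₀  [x>a] with R_A=-2/3, M_A=-1 = (-2/3)·(24/5) - (-1) - (-3) = 4/5 kN·m
Load 2 — point force P=17 kN at a=18/5 m (b=L-a=12/5):
  M_2 = Pa²(a+3b)(L-x)/L³ - Pa²b/L²  [x>a] = 17·(18/5)²·((18/5)+3·(12/5))·(6-(24/5))/6³ - 17·(18/5)²·(12/5)/6² = -918/625 kN·m
Load 3 — point force P=19 kN at a=3/2 m (b=L-a=9/2):
  M_3 = Pa²(a+3b)(L-x)/L³ - Pa²b/L²  [x>a] = 19·(3/2)²·((3/2)+3·(9/2))·(6-(24/5))/6³ - 19·(3/2)²·(9/2)/6² = -57/32 kN·m
Superposition: M = Σ M_i = -49001/20000 kN·m ≈ -2.450050 kN·m

M(24/5) = -49001/20000 kN·m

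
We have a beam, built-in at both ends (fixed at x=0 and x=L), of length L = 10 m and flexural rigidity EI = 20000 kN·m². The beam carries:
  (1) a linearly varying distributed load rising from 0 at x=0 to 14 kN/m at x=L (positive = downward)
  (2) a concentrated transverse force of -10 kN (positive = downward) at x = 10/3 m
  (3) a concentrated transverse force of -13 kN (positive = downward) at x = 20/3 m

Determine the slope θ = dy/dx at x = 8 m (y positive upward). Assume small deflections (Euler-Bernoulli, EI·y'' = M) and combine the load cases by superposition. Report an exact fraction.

θ(8) = 347/225000 rad

Load 1 — triangular load w₀=14 kN/m (0→w₀ over full span):
  θ_1 = -w₀(2x(L-x)(L-2x)(x+2L)+x²(L-x)²)/(120LEI) = -14·(2·8·(10-8)·(10-2·8)·(8+2·10)+8²·(10-8)²)/(120·10·20000) = 28/9375 rad
Load 2 — point force P=-10 kN at a=10/3 m (b=L-a=20/3):
  θ_2 = Pa²(L-x)(2bL-(3b+a)(L-x))/(2L³EI)  [x>a] = (-10)·(10/3)²·(10-8)·(2·(20/3)·10-(3·(20/3)+(10/3))·(10-8))/(2·10³·20000) = -13/27000 rad
Load 3 — point force P=-13 kN at a=20/3 m (b=L-a=10/3):
  θ_3 = Pa²(L-x)(2bL-(3b+a)(L-x))/(2L³EI)  [x>a] = (-13)·(20/3)²·(10-8)·(2·(10/3)·10-(3·(10/3)+(20/3))·(10-8))/(2·10³·20000) = -13/13500 rad
Superposition: θ = Σ θ_i = 347/225000 rad ≈ 0.001542 rad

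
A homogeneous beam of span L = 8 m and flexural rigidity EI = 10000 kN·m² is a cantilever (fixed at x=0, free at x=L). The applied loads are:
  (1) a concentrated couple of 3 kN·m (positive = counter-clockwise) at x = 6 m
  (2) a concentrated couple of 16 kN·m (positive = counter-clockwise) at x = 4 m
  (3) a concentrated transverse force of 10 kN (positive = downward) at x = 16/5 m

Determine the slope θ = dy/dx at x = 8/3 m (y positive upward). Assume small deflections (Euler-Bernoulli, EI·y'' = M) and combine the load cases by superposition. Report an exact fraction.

Load 1 — applied couple M₀=3 kN·m at a=6 m (b=L-a=2):
  θ_1 = M₀x/EI  [x≤a] = 3·(8/3)/10000 = 1/1250 rad
Load 2 — applied couple M₀=16 kN·m at a=4 m (b=L-a=4):
  θ_2 = M₀x/EI  [x≤a] = 16·(8/3)/10000 = 8/1875 rad
Load 3 — point force P=10 kN at a=16/5 m (b=L-a=24/5):
  θ_3 = -Px(2a-x)/(2EI)  [x≤a] = -10·(8/3)·(2·(16/5)-(8/3))/(2·10000) = -28/5625 rad
Superposition: θ = Σ θ_i = 1/11250 rad ≈ 0.000089 rad

θ(8/3) = 1/11250 rad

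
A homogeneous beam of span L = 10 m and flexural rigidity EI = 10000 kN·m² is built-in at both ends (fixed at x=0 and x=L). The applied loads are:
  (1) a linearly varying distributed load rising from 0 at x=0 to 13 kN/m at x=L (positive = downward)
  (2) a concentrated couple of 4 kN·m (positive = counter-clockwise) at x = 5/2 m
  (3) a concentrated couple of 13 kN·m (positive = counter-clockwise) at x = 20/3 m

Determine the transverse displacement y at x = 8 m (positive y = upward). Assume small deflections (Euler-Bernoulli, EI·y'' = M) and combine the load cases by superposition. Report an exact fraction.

Load 1 — triangular load w₀=13 kN/m (0→w₀ over full span):
  y_1 = -w₀x²(L-x)²(x+2L)/(120LEI) = -13·8²·(10-8)²·(8+2·10)/(120·10·10000) = -364/46875 m
Load 2 — applied couple M₀=4 kN·m at a=5/2 m (b=L-a=15/2):
  y_2 = (R_Ax³/6 - M_Ax²/2 - M₀(x-a)²/2)/EI  [x>a] with R_A=9/20, M_A=-3/4 = ((9/20)·8³/6 - (-3/4)·8²/2 - 4·(8-(5/2))²/2)/10000 = 19/100000 m
Load 3 — applied couple M₀=13 kN·m at a=20/3 m (b=L-a=10/3):
  y_3 = (R_Ax³/6 - M_Ax²/2 - M₀(x-a)²/2)/EI  [x>a] with R_A=26/15, M_A=13/3 = ((26/15)·8³/6 - (13/3)·8²/2 - 13·(8-(20/3))²/2)/10000 = -13/56250 m
Superposition: y = Σ y_i = -35129/4500000 m ≈ -0.007806 m

y(8) = -35129/4500000 m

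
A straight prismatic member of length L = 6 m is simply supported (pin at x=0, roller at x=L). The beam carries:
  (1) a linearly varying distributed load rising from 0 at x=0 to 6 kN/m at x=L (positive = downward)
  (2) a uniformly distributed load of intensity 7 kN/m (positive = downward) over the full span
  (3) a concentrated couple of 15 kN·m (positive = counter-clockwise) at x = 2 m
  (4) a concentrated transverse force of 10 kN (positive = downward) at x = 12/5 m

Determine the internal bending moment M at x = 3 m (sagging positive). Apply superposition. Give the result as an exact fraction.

Load 1 — triangular load w₀=6 kN/m (0→w₀ over full span):
  M_1 = w₀Lx/6 - w₀x³/(6L) = 6·6·3/6 - 6·3³/(6·6) = 27/2 kN·m
Load 2 — uniform load w=7 kN/m over full span:
  M_2 = wx(L-x)/2 = 7·3·(6-3)/2 = 63/2 kN·m
Load 3 — applied couple M₀=15 kN·m at a=2 m (b=L-a=4):
  M_3 = M₀x/L - M₀  [x>a] = 15·3/6 - 15 = -15/2 kN·m
Load 4 — point force P=10 kN at a=12/5 m (b=L-a=18/5):
  M_4 = Pa(L-x)/L  [x>a] = 10·(12/5)·(6-3)/6 = 12 kN·m
Superposition: M = Σ M_i = 99/2 kN·m ≈ 49.500000 kN·m

M(3) = 99/2 kN·m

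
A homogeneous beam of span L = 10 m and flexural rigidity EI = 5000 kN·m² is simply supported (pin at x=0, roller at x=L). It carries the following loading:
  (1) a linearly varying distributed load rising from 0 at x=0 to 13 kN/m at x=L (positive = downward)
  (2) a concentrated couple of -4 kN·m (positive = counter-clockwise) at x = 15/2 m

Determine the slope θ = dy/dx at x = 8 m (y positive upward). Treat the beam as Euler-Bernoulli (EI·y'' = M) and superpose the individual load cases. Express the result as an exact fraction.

θ(8) = 7679/180000 rad

Load 1 — triangular load w₀=13 kN/m (0→w₀ over full span):
  θ_1 = -w₀(7L⁴-30L²x²+15x⁴)/(360LEI) = -13·(7·10⁴-30·10²·8²+15·8⁴)/(360·10·5000) = 9841/225000 rad
Load 2 — applied couple M₀=-4 kN·m at a=15/2 m (b=L-a=5/2):
  θ_2 = (M₀x²/(2L)-M₀(x-a)+C₁)/EI  [x>a] with C₁=M₀(3b²-L²)/(6L)=65/12 = ((-4)·8²/(2·10)-(-4)·(8-(15/2))+(65/12))/5000 = -323/300000 rad
Superposition: θ = Σ θ_i = 7679/180000 rad ≈ 0.042661 rad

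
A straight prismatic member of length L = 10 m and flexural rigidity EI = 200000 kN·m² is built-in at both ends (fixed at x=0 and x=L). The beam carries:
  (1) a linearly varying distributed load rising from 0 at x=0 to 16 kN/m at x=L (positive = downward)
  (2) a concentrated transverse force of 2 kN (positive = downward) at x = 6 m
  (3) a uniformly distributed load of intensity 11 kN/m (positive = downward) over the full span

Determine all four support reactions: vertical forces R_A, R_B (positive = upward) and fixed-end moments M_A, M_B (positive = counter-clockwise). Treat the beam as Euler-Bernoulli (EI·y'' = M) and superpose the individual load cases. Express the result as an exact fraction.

R_A = 9963/125 kN, M_A = 3673/25 kN·m, R_B = 14037/125 kN, M_B = -13091/75 kN·m

Load 1 — triangular load w₀=16 kN/m (0→w₀ over full span):
  R_A = 3w₀L/20 = 3·16·10/20 = 24 kN
  M_A = w₀L²/30 = 16·10²/30 = 160/3 kN·m
  R_B = 7w₀L/20 = 7·16·10/20 = 56 kN
  M_B = -w₀L²/20 = -16·10²/20 = -80 kN·m
Load 2 — point force P=2 kN at a=6 m (b=L-a=4):
  R_A = Pb²(3a+b)/L³ = 2·4²·(3·6+4)/10³ = 88/125 kN
  M_A = Pab²/L² = 2·6·4²/10² = 48/25 kN·m
  R_B = Pa²(a+3b)/L³ = 2·6²·(6+3·4)/10³ = 162/125 kN
  M_B = -Pa²b/L² = -2·6²·4/10² = -72/25 kN·m
Load 3 — uniform load w=11 kN/m over full span:
  R_A = wL/2 = 11·10/2 = 55 kN
  M_A = wL²/12 = 11·10²/12 = 275/3 kN·m
  R_B = wL/2 = 11·10/2 = 55 kN
  M_B = -wL²/12 = -11·10²/12 = -275/3 kN·m
Superposition: R_A = 9963/125 kN, M_A = 3673/25 kN·m, R_B = 14037/125 kN, M_B = -13091/75 kN·m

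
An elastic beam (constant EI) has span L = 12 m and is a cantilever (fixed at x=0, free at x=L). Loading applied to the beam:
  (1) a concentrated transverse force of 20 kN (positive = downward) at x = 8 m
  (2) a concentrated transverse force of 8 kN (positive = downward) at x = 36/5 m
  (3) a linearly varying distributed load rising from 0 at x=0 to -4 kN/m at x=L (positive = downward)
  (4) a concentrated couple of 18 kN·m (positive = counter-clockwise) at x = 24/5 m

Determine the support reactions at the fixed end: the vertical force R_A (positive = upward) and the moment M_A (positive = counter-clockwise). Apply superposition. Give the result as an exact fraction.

Load 1 — point force P=20 kN at a=8 m (b=L-a=4):
  R_A = P = 20 kN
  M_A = Pa = 20·8 = 160 kN·m
Load 2 — point force P=8 kN at a=36/5 m (b=L-a=24/5):
  R_A = P = 8 kN
  M_A = Pa = 8·(36/5) = 288/5 kN·m
Load 3 — triangular load w₀=-4 kN/m (0→w₀ over full span):
  R_A = w₀L/2 = (-4)·12/2 = -24 kN
  M_A = w₀L²/3 = (-4)·12²/3 = -192 kN·m
Load 4 — applied couple M₀=18 kN·m at a=24/5 m (b=L-a=36/5):
  R_A = 0 kN
  M_A = -M₀ = -18 kN·m
Superposition: R_A = 4 kN, M_A = 38/5 kN·m

R_A = 4 kN, M_A = 38/5 kN·m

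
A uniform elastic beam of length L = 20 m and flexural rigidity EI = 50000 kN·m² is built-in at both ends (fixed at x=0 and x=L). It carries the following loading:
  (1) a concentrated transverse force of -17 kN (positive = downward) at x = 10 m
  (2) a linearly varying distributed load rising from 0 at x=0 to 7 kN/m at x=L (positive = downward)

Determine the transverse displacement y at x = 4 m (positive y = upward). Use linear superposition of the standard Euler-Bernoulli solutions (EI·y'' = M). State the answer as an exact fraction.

y(4) = -1727/312500 m

Load 1 — point force P=-17 kN at a=10 m (b=L-a=10):
  y_1 = -Pb²x²(3aL-(3a+b)x)/(6L³EI)  [x≤a] = -(-17)·10²·4²·(3·10·20-(3·10+10)·4)/(6·20³·50000) = 187/37500 m
Load 2 — triangular load w₀=7 kN/m (0→w₀ over full span):
  y_2 = -w₀x²(L-x)²(x+2L)/(120LEI) = -7·4²·(20-4)²·(4+2·20)/(120·20·50000) = -2464/234375 m
Superposition: y = Σ y_i = -1727/312500 m ≈ -0.005526 m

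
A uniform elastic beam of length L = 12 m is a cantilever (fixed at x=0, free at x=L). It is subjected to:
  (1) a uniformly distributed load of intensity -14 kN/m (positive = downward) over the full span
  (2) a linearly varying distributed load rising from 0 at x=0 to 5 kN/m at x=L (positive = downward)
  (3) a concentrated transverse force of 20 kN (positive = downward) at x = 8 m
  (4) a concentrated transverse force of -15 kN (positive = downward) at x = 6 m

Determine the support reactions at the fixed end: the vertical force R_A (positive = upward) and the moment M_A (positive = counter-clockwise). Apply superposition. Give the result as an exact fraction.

R_A = -133 kN, M_A = -698 kN·m

Load 1 — uniform load w=-14 kN/m over full span:
  R_A = wL = (-14)·12 = -168 kN
  M_A = wL²/2 = (-14)·12²/2 = -1008 kN·m
Load 2 — triangular load w₀=5 kN/m (0→w₀ over full span):
  R_A = w₀L/2 = 5·12/2 = 30 kN
  M_A = w₀L²/3 = 5·12²/3 = 240 kN·m
Load 3 — point force P=20 kN at a=8 m (b=L-a=4):
  R_A = P = 20 kN
  M_A = Pa = 20·8 = 160 kN·m
Load 4 — point force P=-15 kN at a=6 m (b=L-a=6):
  R_A = P = (-15) = -15 kN
  M_A = Pa = (-15)·6 = -90 kN·m
Superposition: R_A = -133 kN, M_A = -698 kN·m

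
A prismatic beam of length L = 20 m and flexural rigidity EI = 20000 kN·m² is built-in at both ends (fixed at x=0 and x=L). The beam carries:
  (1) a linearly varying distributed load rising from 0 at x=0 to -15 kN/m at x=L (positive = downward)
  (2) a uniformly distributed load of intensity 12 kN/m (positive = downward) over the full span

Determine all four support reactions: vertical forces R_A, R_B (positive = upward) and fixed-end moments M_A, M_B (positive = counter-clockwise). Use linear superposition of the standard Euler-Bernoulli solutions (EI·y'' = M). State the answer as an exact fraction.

R_A = 75 kN, M_A = 200 kN·m, R_B = 15 kN, M_B = -100 kN·m

Load 1 — triangular load w₀=-15 kN/m (0→w₀ over full span):
  R_A = 3w₀L/20 = 3·(-15)·20/20 = -45 kN
  M_A = w₀L²/30 = (-15)·20²/30 = -200 kN·m
  R_B = 7w₀L/20 = 7·(-15)·20/20 = -105 kN
  M_B = -w₀L²/20 = -(-15)·20²/20 = 300 kN·m
Load 2 — uniform load w=12 kN/m over full span:
  R_A = wL/2 = 12·20/2 = 120 kN
  M_A = wL²/12 = 12·20²/12 = 400 kN·m
  R_B = wL/2 = 12·20/2 = 120 kN
  M_B = -wL²/12 = -12·20²/12 = -400 kN·m
Superposition: R_A = 75 kN, M_A = 200 kN·m, R_B = 15 kN, M_B = -100 kN·m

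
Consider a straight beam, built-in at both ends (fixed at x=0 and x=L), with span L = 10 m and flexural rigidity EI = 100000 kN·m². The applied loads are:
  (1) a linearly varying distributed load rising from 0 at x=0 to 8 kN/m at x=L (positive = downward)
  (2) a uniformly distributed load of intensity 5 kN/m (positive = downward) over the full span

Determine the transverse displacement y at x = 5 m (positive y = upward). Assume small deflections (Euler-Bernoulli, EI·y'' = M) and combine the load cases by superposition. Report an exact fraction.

y(5) = -3/1280 m

Load 1 — triangular load w₀=8 kN/m (0→w₀ over full span):
  y_1 = -w₀x²(L-x)²(x+2L)/(120LEI) = -8·5²·(10-5)²·(5+2·10)/(120·10·100000) = -1/960 m
Load 2 — uniform load w=5 kN/m over full span:
  y_2 = -wx²(L-x)²/(24EI) = -5·5²·(10-5)²/(24·100000) = -1/768 m
Superposition: y = Σ y_i = -3/1280 m ≈ -0.002344 m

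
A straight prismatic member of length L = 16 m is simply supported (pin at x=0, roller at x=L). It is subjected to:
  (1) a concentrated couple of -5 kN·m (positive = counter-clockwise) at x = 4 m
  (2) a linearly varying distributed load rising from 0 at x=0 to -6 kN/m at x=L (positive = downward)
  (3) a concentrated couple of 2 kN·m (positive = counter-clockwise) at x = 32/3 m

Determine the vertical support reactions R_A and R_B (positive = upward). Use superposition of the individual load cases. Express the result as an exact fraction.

Load 1 — applied couple M₀=-5 kN·m at a=4 m (b=L-a=12):
  R_A = M₀/L = (-5)/16 = -5/16 kN
  R_B = -M₀/L = -(-5)/16 = 5/16 kN
Load 2 — triangular load w₀=-6 kN/m (0→w₀ over full span):
  R_A = w₀L/6 = (-6)·16/6 = -16 kN
  R_B = w₀L/3 = (-6)·16/3 = -32 kN
Load 3 — applied couple M₀=2 kN·m at a=32/3 m (b=L-a=16/3):
  R_A = M₀/L = 2/16 = 1/8 kN
  R_B = -M₀/L = -2/16 = -1/8 kN
Superposition: R_A = -259/16 kN, R_B = -509/16 kN

R_A = -259/16 kN, R_B = -509/16 kN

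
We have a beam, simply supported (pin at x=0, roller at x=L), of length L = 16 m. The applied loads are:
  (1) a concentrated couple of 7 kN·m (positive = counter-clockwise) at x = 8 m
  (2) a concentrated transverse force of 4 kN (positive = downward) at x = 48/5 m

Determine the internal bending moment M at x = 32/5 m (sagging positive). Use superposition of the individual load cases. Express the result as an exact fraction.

M(32/5) = 326/25 kN·m

Load 1 — applied couple M₀=7 kN·m at a=8 m (b=L-a=8):
  M_1 = M₀x/L  [x≤a] = 7·(32/5)/16 = 14/5 kN·m
Load 2 — point force P=4 kN at a=48/5 m (b=L-a=32/5):
  M_2 = Pbx/L  [x≤a] = 4·(32/5)·(32/5)/16 = 256/25 kN·m
Superposition: M = Σ M_i = 326/25 kN·m ≈ 13.040000 kN·m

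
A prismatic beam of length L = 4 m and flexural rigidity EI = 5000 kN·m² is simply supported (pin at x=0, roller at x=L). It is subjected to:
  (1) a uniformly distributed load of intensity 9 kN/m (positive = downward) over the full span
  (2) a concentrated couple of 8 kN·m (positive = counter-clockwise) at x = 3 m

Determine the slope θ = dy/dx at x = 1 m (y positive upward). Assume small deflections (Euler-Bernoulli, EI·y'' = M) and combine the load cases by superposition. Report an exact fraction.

θ(1) = -119/30000 rad

Load 1 — uniform load w=9 kN/m over full span:
  θ_1 = -w(L³-6Lx²+4x³)/(24EI) = -9·(4³-6·4·1²+4·1³)/(24·5000) = -33/10000 rad
Load 2 — applied couple M₀=8 kN·m at a=3 m (b=L-a=1):
  θ_2 = (M₀x²/(2L)+C₁)/EI  [x≤a] with C₁=M₀(3b²-L²)/(6L)=-13/3 = (8·1²/(2·4)+(-13/3))/5000 = -1/1500 rad
Superposition: θ = Σ θ_i = -119/30000 rad ≈ -0.003967 rad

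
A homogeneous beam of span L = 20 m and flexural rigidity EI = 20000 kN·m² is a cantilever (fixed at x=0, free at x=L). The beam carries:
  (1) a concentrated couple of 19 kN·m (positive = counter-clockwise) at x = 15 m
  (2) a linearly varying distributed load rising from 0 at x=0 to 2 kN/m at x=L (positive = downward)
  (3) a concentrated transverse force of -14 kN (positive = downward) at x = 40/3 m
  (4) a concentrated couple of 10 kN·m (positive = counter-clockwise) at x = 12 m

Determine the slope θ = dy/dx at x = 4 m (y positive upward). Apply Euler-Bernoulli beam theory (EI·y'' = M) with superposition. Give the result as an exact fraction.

θ(4) = -589/75000 rad

Load 1 — applied couple M₀=19 kN·m at a=15 m (b=L-a=5):
  θ_1 = M₀x/EI  [x≤a] = 19·4/20000 = 19/5000 rad
Load 2 — triangular load w₀=2 kN/m (0→w₀ over full span):
  θ_2 = (w₀Lx²/4-w₀L²x/3-w₀x⁴/(24L))/EI = (2·20·4²/4-2·20²·4/3-2·4⁴/(24·20))/20000 = -851/18750 rad
Load 3 — point force P=-14 kN at a=40/3 m (b=L-a=20/3):
  θ_3 = -Px(2a-x)/(2EI)  [x≤a] = -(-14)·4·(2·(40/3)-4)/(2·20000) = 119/3750 rad
Load 4 — applied couple M₀=10 kN·m at a=12 m (b=L-a=8):
  θ_4 = M₀x/EI  [x≤a] = 10·4/20000 = 1/500 rad
Superposition: θ = Σ θ_i = -589/75000 rad ≈ -0.007853 rad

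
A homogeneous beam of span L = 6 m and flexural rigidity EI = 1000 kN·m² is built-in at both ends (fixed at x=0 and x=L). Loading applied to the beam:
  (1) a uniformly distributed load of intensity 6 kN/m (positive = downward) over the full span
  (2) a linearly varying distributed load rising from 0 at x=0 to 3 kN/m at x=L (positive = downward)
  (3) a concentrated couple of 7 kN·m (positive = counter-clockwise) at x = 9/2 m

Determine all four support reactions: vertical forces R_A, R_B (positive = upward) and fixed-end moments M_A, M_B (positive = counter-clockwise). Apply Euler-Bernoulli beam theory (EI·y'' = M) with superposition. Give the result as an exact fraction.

R_A = 1761/80 kN, M_A = 1903/80 kN·m, R_B = 1839/80 kN, M_B = -1977/80 kN·m

Load 1 — uniform load w=6 kN/m over full span:
  R_A = wL/2 = 6·6/2 = 18 kN
  M_A = wL²/12 = 6·6²/12 = 18 kN·m
  R_B = wL/2 = 6·6/2 = 18 kN
  M_B = -wL²/12 = -6·6²/12 = -18 kN·m
Load 2 — triangular load w₀=3 kN/m (0→w₀ over full span):
  R_A = 3w₀L/20 = 3·3·6/20 = 27/10 kN
  M_A = w₀L²/30 = 3·6²/30 = 18/5 kN·m
  R_B = 7w₀L/20 = 7·3·6/20 = 63/10 kN
  M_B = -w₀L²/20 = -3·6²/20 = -27/5 kN·m
Load 3 — applied couple M₀=7 kN·m at a=9/2 m (b=L-a=3/2):
  R_A = 6M₀ab/L³ = 6·7·(9/2)·(3/2)/6³ = 21/16 kN
  M_A = M₀b(2a-b)/L² = 7·(3/2)·(2·(9/2)-(3/2))/6² = 35/16 kN·m
  R_B = -6M₀ab/L³ = -6·7·(9/2)·(3/2)/6³ = -21/16 kN
  M_B = M₀a(2b-a)/L² = 7·(9/2)·(2·(3/2)-(9/2))/6² = -21/16 kN·m
Superposition: R_A = 1761/80 kN, M_A = 1903/80 kN·m, R_B = 1839/80 kN, M_B = -1977/80 kN·m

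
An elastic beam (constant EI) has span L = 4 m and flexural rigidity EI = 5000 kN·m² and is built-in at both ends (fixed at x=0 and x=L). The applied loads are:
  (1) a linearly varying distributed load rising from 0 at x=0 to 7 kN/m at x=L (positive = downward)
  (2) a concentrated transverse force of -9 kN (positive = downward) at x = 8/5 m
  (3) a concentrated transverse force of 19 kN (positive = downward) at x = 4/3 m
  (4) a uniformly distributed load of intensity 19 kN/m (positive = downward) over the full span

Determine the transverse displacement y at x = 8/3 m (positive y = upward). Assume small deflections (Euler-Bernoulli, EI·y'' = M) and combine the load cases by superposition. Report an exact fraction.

y(8/3) = -451492/170859375 m

Load 1 — triangular load w₀=7 kN/m (0→w₀ over full span):
  y_1 = -w₀x²(L-x)²(x+2L)/(120LEI) = -7·(8/3)²·(4-(8/3))²·((8/3)+2·4)/(120·4·5000) = -896/2278125 m
Load 2 — point force P=-9 kN at a=8/5 m (b=L-a=12/5):
  y_2 = -Pa²(L-x)²(3bL-(3b+a)(L-x))/(6L³EI)  [x>a] = -(-9)·(8/5)²·(4-(8/3))²·(3·(12/5)·4-(3·(12/5)+(8/5))·(4-(8/3)))/(6·4³·5000) = 256/703125 m
Load 3 — point force P=19 kN at a=4/3 m (b=L-a=8/3):
  y_3 = -Pa²(L-x)²(3bL-(3b+a)(L-x))/(6L³EI)  [x>a] = -19·(4/3)²·(4-(8/3))²·(3·(8/3)·4-(3·(8/3)+(4/3))·(4-(8/3)))/(6·4³·5000) = -836/1366875 m
Load 4 — uniform load w=19 kN/m over full span:
  y_4 = -wx²(L-x)²/(24EI) = -19·(8/3)²·(4-(8/3))²/(24·5000) = -304/151875 m
Superposition: y = Σ y_i = -451492/170859375 m ≈ -0.002642 m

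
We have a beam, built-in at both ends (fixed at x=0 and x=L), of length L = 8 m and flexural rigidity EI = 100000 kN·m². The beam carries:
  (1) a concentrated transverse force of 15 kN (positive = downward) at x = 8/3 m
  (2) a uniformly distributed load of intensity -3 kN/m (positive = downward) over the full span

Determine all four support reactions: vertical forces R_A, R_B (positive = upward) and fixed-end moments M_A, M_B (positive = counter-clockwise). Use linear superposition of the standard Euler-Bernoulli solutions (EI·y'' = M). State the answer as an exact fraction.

Load 1 — point force P=15 kN at a=8/3 m (b=L-a=16/3):
  R_A = Pb²(3a+b)/L³ = 15·(16/3)²·(3·(8/3)+(16/3))/8³ = 100/9 kN
  M_A = Pab²/L² = 15·(8/3)·(16/3)²/8² = 160/9 kN·m
  R_B = Pa²(a+3b)/L³ = 15·(8/3)²·((8/3)+3·(16/3))/8³ = 35/9 kN
  M_B = -Pa²b/L² = -15·(8/3)²·(16/3)/8² = -80/9 kN·m
Load 2 — uniform load w=-3 kN/m over full span:
  R_A = wL/2 = (-3)·8/2 = -12 kN
  M_A = wL²/12 = (-3)·8²/12 = -16 kN·m
  R_B = wL/2 = (-3)·8/2 = -12 kN
  M_B = -wL²/12 = -(-3)·8²/12 = 16 kN·m
Superposition: R_A = -8/9 kN, M_A = 16/9 kN·m, R_B = -73/9 kN, M_B = 64/9 kN·m

R_A = -8/9 kN, M_A = 16/9 kN·m, R_B = -73/9 kN, M_B = 64/9 kN·m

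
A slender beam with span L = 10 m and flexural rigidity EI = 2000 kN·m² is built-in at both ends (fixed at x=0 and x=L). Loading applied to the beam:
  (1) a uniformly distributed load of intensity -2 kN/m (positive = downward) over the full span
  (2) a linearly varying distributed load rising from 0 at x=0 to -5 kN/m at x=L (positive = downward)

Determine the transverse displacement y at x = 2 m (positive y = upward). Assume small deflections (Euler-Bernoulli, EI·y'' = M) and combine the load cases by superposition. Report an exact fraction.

y(2) = 14/625 m

Load 1 — uniform load w=-2 kN/m over full span:
  y_1 = -wx²(L-x)²/(24EI) = -(-2)·2²·(10-2)²/(24·2000) = 4/375 m
Load 2 — triangular load w₀=-5 kN/m (0→w₀ over full span):
  y_2 = -w₀x²(L-x)²(x+2L)/(120LEI) = -(-5)·2²·(10-2)²·(2+2·10)/(120·10·2000) = 22/1875 m
Superposition: y = Σ y_i = 14/625 m ≈ 0.022400 m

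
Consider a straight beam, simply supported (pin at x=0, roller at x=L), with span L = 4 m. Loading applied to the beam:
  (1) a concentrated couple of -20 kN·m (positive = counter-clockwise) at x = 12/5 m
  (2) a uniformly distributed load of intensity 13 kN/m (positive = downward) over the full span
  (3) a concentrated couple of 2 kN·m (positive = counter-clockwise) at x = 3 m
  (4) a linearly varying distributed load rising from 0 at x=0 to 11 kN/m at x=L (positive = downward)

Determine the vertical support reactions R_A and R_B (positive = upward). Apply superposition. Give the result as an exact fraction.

R_A = 173/6 kN, R_B = 271/6 kN

Load 1 — applied couple M₀=-20 kN·m at a=12/5 m (b=L-a=8/5):
  R_A = M₀/L = (-20)/4 = -5 kN
  R_B = -M₀/L = -(-20)/4 = 5 kN
Load 2 — uniform load w=13 kN/m over full span:
  R_A = wL/2 = 13·4/2 = 26 kN
  R_B = wL/2 = 13·4/2 = 26 kN
Load 3 — applied couple M₀=2 kN·m at a=3 m (b=L-a=1):
  R_A = M₀/L = 2/4 = 1/2 kN
  R_B = -M₀/L = -2/4 = -1/2 kN
Load 4 — triangular load w₀=11 kN/m (0→w₀ over full span):
  R_A = w₀L/6 = 11·4/6 = 22/3 kN
  R_B = w₀L/3 = 11·4/3 = 44/3 kN
Superposition: R_A = 173/6 kN, R_B = 271/6 kN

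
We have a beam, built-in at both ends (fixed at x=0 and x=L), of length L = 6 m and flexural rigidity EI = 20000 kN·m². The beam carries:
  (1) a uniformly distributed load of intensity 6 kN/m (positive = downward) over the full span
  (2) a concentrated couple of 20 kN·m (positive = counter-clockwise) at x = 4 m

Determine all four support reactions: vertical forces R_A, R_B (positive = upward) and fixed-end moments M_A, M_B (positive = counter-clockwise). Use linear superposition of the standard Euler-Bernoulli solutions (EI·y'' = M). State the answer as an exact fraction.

R_A = 202/9 kN, M_A = 74/3 kN·m, R_B = 122/9 kN, M_B = -18 kN·m

Load 1 — uniform load w=6 kN/m over full span:
  R_A = wL/2 = 6·6/2 = 18 kN
  M_A = wL²/12 = 6·6²/12 = 18 kN·m
  R_B = wL/2 = 6·6/2 = 18 kN
  M_B = -wL²/12 = -6·6²/12 = -18 kN·m
Load 2 — applied couple M₀=20 kN·m at a=4 m (b=L-a=2):
  R_A = 6M₀ab/L³ = 6·20·4·2/6³ = 40/9 kN
  M_A = M₀b(2a-b)/L² = 20·2·(2·4-2)/6² = 20/3 kN·m
  R_B = -6M₀ab/L³ = -6·20·4·2/6³ = -40/9 kN
  M_B = M₀a(2b-a)/L² = 20·4·(2·2-4)/6² = 0 kN·m
Superposition: R_A = 202/9 kN, M_A = 74/3 kN·m, R_B = 122/9 kN, M_B = -18 kN·m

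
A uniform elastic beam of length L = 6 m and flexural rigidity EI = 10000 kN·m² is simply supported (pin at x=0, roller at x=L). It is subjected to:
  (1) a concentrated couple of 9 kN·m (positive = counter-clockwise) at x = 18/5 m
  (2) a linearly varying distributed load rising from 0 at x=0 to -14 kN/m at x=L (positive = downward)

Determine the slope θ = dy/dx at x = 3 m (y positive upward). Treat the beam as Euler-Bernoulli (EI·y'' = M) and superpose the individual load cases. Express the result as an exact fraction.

Load 1 — applied couple M₀=9 kN·m at a=18/5 m (b=L-a=12/5):
  θ_1 = (M₀x²/(2L)+C₁)/EI  [x≤a] with C₁=M₀(3b²-L²)/(6L)=-117/25 = (9·3²/(2·6)+(-117/25))/10000 = 207/1000000 rad
Load 2 — triangular load w₀=-14 kN/m (0→w₀ over full span):
  θ_2 = -w₀(7L⁴-30L²x²+15x⁴)/(360LEI) = -(-14)·(7·6⁴-30·6²·3²+15·3⁴)/(360·6·10000) = 147/400000 rad
Superposition: θ = Σ θ_i = 1149/2000000 rad ≈ 0.000575 rad

θ(3) = 1149/2000000 rad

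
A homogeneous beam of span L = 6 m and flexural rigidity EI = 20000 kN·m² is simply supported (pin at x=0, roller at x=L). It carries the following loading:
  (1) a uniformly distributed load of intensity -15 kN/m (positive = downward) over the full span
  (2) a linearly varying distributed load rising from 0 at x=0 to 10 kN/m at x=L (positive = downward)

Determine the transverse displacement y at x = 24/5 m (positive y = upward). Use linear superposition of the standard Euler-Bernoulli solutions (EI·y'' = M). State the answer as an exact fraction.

y(24/5) = 38151/7812500 m

Load 1 — uniform load w=-15 kN/m over full span:
  y_1 = -wx(L³-2Lx²+x³)/(24EI) = -(-15)·(24/5)·(6³-2·6·(24/5)²+(24/5)³)/(24·20000) = 2349/312500 m
Load 2 — triangular load w₀=10 kN/m (0→w₀ over full span):
  y_2 = -w₀x(7L⁴-10L²x²+3x⁴)/(360LEI) = -10·(24/5)·(7·6⁴-10·6²·(24/5)²+3·(24/5)⁴)/(360·6·20000) = -10287/3906250 m
Superposition: y = Σ y_i = 38151/7812500 m ≈ 0.004883 m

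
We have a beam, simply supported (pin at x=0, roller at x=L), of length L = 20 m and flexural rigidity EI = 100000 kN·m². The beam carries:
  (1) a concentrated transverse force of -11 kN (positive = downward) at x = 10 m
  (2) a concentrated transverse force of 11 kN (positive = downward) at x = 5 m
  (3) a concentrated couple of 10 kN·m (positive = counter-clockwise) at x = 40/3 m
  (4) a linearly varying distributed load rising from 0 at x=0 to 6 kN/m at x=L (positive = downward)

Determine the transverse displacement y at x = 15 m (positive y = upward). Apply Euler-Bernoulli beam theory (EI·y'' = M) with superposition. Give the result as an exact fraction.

Load 1 — point force P=-11 kN at a=10 m (b=L-a=10):
  y_1 = -Pa(L-x)(2Lx-a²-x²)/(6LEI)  [x>a] = -(-11)·10·(20-15)·(2·20·15-10²-15²)/(6·20·100000) = 121/9600 m
Load 2 — point force P=11 kN at a=5 m (b=L-a=15):
  y_2 = -Pa(L-x)(2Lx-a²-x²)/(6LEI)  [x>a] = -11·5·(20-15)·(2·20·15-5²-15²)/(6·20·100000) = -77/9600 m
Load 3 — applied couple M₀=10 kN·m at a=40/3 m (b=L-a=20/3):
  y_3 = (M₀x³/(6L)-M₀(x-a)²/2+C₁x)/EI  [x>a] with C₁=M₀(3b²-L²)/(6L)=-200/9 = (10·15³/(6·20)-10·(15-(40/3))²/2+(-200/9)·15)/100000 = -19/28800 m
Load 4 — triangular load w₀=6 kN/m (0→w₀ over full span):
  y_4 = -w₀x(7L⁴-10L²x²+3x⁴)/(360LEI) = -6·15·(7·20⁴-10·20²·15²+3·15⁴)/(360·20·100000) = -119/2560 m
Superposition: y = Σ y_i = -4903/115200 m ≈ -0.042561 m

y(15) = -4903/115200 m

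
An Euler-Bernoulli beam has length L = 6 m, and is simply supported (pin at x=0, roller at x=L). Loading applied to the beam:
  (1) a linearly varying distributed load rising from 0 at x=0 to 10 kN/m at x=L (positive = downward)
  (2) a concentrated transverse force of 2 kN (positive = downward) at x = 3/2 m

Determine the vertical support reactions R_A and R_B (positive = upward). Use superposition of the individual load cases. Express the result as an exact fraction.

Load 1 — triangular load w₀=10 kN/m (0→w₀ over full span):
  R_A = w₀L/6 = 10·6/6 = 10 kN
  R_B = w₀L/3 = 10·6/3 = 20 kN
Load 2 — point force P=2 kN at a=3/2 m (b=L-a=9/2):
  R_A = Pb/L = 2·(9/2)/6 = 3/2 kN
  R_B = Pa/L = 2·(3/2)/6 = 1/2 kN
Superposition: R_A = 23/2 kN, R_B = 41/2 kN

R_A = 23/2 kN, R_B = 41/2 kN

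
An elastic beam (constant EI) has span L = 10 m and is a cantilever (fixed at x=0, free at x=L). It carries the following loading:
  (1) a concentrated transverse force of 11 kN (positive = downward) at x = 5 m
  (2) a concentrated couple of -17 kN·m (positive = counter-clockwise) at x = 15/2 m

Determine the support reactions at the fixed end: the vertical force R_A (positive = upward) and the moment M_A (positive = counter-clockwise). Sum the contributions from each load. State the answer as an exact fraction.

Load 1 — point force P=11 kN at a=5 m (b=L-a=5):
  R_A = P = 11 kN
  M_A = Pa = 11·5 = 55 kN·m
Load 2 — applied couple M₀=-17 kN·m at a=15/2 m (b=L-a=5/2):
  R_A = 0 kN
  M_A = -M₀ = -(-17) = 17 kN·m
Superposition: R_A = 11 kN, M_A = 72 kN·m

R_A = 11 kN, M_A = 72 kN·m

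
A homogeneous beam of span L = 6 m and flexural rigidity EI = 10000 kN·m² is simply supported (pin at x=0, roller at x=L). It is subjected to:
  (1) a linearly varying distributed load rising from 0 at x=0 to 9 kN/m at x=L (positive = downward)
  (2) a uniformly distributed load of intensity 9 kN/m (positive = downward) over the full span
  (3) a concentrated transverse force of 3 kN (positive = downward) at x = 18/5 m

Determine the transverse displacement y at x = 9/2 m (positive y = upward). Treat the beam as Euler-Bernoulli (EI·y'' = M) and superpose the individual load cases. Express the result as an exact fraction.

y(9/2) = -11138877/640000000 m

Load 1 — triangular load w₀=9 kN/m (0→w₀ over full span):
  y_1 = -w₀x(7L⁴-10L²x²+3x⁴)/(360LEI) = -9·(9/2)·(7·6⁴-10·6²·(9/2)²+3·(9/2)⁴)/(360·6·10000) = -28917/5120000 m
Load 2 — uniform load w=9 kN/m over full span:
  y_2 = -wx(L³-2Lx²+x³)/(24EI) = -9·(9/2)·(6³-2·6·(9/2)²+(9/2)³)/(24·10000) = -13851/1280000 m
Load 3 — point force P=3 kN at a=18/5 m (b=L-a=12/5):
  y_3 = -Pa(L-x)(2Lx-a²-x²)/(6LEI)  [x>a] = -3·(18/5)·(6-(9/2))·(2·6·(9/2)-(18/5)²-(9/2)²)/(6·6·10000) = -18711/20000000 m
Superposition: y = Σ y_i = -11138877/640000000 m ≈ -0.017404 m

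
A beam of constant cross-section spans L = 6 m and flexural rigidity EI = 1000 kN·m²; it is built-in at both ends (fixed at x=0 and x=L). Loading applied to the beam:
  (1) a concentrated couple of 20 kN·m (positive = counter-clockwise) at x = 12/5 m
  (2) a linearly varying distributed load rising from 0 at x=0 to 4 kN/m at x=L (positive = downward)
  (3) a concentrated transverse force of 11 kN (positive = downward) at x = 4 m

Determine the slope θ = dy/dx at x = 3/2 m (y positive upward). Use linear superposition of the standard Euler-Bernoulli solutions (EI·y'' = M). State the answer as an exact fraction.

θ(3/2) = -1797/320000 rad

Load 1 — applied couple M₀=20 kN·m at a=12/5 m (b=L-a=18/5):
  θ_1 = (R_Ax²/2 - M_Ax)/EI  [x≤a] with R_A=24/5, M_A=12/5 = ((24/5)·(3/2)²/2 - (12/5)·(3/2))/1000 = 9/5000 rad
Load 2 — triangular load w₀=4 kN/m (0→w₀ over full span):
  θ_2 = -w₀(2x(L-x)(L-2x)(x+2L)+x²(L-x)²)/(120LEI) = -4·(2·(3/2)·(6-(3/2))·(6-2·(3/2))·((3/2)+2·6)+(3/2)²·(6-(3/2))²)/(120·6·1000) = -1053/320000 rad
Load 3 — point force P=11 kN at a=4 m (b=L-a=2):
  θ_3 = -Pb²x(2aL-(3a+b)x)/(2L³EI)  [x≤a] = -11·2²·(3/2)·(2·4·6-(3·4+2)·(3/2))/(2·6³·1000) = -33/8000 rad
Superposition: θ = Σ θ_i = -1797/320000 rad ≈ -0.005616 rad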